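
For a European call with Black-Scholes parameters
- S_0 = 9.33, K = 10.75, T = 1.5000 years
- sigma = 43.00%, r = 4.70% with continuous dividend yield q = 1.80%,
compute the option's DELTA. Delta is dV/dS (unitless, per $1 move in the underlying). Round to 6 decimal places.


Answer: Delta = 0.516517

Derivation:
d1 = 0.0769106745; d2 = -0.4497296202
phi(d1) = 0.3977641015; exp(-qT) = 0.9733612415; exp(-rT) = 0.9319277395
N(d1) = 0.5306526972
Delta = exp(-qT) * N(d1) = 0.9733612415 * 0.5306526972 = 0.516517


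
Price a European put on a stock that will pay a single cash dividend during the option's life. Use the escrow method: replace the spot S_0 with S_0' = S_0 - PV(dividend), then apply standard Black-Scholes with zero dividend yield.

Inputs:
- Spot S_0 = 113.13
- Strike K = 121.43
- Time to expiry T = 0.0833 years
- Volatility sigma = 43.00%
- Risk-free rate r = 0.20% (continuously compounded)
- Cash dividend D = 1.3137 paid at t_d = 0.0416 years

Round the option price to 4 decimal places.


Answer: Price = 11.7887

Derivation:
PV(D) = D * exp(-r * t_d) = 1.3137 * 0.99991680 = 1.31359070
S_0' = S_0 - PV(D) = 113.1300 - 1.31359070 = 111.81640930
d1 = (ln(S_0'/K) + (r + sigma^2/2)*T) / (sigma*sqrt(T)) = -0.60119792
d2 = d1 - sigma*sqrt(T) = -0.72530340
exp(-rT) = 0.99983341
N(-d1) = 0.72614592; N(-d2) = 0.76586704
P = K * exp(-rT) * N(-d2) - S_0' * N(-d1) = 121.4300 * 0.99983341 * 0.76586704 - 111.81640930 * 0.72614592 = 11.7887


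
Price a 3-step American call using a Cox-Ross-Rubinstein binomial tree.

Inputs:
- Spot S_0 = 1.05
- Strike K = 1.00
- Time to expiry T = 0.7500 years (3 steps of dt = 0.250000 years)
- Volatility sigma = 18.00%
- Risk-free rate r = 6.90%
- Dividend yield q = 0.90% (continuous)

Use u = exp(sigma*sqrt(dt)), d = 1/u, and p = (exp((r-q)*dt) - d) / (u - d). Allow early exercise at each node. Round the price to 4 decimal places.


dt = T/N = 0.250000
u = exp(sigma*sqrt(dt)) = 1.094174; d = 1/u = 0.913931
p = (exp((r-q)*dt) - d) / (u - d) = 0.561363
Discount per step: exp(-r*dt) = 0.982898
Stock lattice S(k, i) with i counting down-moves:
  k=0: S(0,0) = 1.0500
  k=1: S(1,0) = 1.1489; S(1,1) = 0.9596
  k=2: S(2,0) = 1.2571; S(2,1) = 1.0500; S(2,2) = 0.8770
  k=3: S(3,0) = 1.3755; S(3,1) = 1.1489; S(3,2) = 0.9596; S(3,3) = 0.8015
Terminal payoffs V(N, i) = max(S_T - K, 0):
  V(3,0) = 0.375463; V(3,1) = 0.148883; V(3,2) = 0.000000; V(3,3) = 0.000000
Backward induction: V(k, i) = exp(-r*dt) * [p * V(k+1, i) + (1-p) * V(k+1, i+1)]; then take max(V_cont, immediate exercise) for American.
  V(2,0) = exp(-r*dt) * [p*0.375463 + (1-p)*0.148883] = 0.271355; exercise = 0.257078; V(2,0) = max -> 0.271355
  V(2,1) = exp(-r*dt) * [p*0.148883 + (1-p)*0.000000] = 0.082148; exercise = 0.050000; V(2,1) = max -> 0.082148
  V(2,2) = exp(-r*dt) * [p*0.000000 + (1-p)*0.000000] = 0.000000; exercise = 0.000000; V(2,2) = max -> 0.000000
  V(1,0) = exp(-r*dt) * [p*0.271355 + (1-p)*0.082148] = 0.185141; exercise = 0.148883; V(1,0) = max -> 0.185141
  V(1,1) = exp(-r*dt) * [p*0.082148 + (1-p)*0.000000] = 0.045326; exercise = 0.000000; V(1,1) = max -> 0.045326
  V(0,0) = exp(-r*dt) * [p*0.185141 + (1-p)*0.045326] = 0.121695; exercise = 0.050000; V(0,0) = max -> 0.121695

Answer: Price = V(0,0) = 0.1217


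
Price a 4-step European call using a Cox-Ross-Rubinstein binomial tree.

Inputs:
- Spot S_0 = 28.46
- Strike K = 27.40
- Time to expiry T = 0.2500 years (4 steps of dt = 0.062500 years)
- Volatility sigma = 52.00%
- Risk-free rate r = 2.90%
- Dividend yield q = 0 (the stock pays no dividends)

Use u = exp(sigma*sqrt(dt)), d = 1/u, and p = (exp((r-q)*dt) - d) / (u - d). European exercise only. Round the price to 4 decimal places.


Answer: Price = V(0,0) = 3.5432

Derivation:
dt = T/N = 0.062500
u = exp(sigma*sqrt(dt)) = 1.138828; d = 1/u = 0.878095
p = (exp((r-q)*dt) - d) / (u - d) = 0.474504
Discount per step: exp(-r*dt) = 0.998189
Stock lattice S(k, i) with i counting down-moves:
  k=0: S(0,0) = 28.4600
  k=1: S(1,0) = 32.4111; S(1,1) = 24.9906
  k=2: S(2,0) = 36.9106; S(2,1) = 28.4600; S(2,2) = 21.9441
  k=3: S(3,0) = 42.0349; S(3,1) = 32.4111; S(3,2) = 24.9906; S(3,3) = 19.2690
  k=4: S(4,0) = 47.8705; S(4,1) = 36.9106; S(4,2) = 28.4600; S(4,3) = 21.9441; S(4,4) = 16.9201
Terminal payoffs V(N, i) = max(S_T - K, 0):
  V(4,0) = 20.470507; V(4,1) = 9.510630; V(4,2) = 1.060000; V(4,3) = 0.000000; V(4,4) = 0.000000
Backward induction: V(k, i) = exp(-r*dt) * [p * V(k+1, i) + (1-p) * V(k+1, i+1)].
  V(3,0) = exp(-r*dt) * [p*20.470507 + (1-p)*9.510630] = 14.684491
  V(3,1) = exp(-r*dt) * [p*9.510630 + (1-p)*1.060000] = 5.060673
  V(3,2) = exp(-r*dt) * [p*1.060000 + (1-p)*0.000000] = 0.502063
  V(3,3) = exp(-r*dt) * [p*0.000000 + (1-p)*0.000000] = 0.000000
  V(2,0) = exp(-r*dt) * [p*14.684491 + (1-p)*5.060673] = 9.609775
  V(2,1) = exp(-r*dt) * [p*5.060673 + (1-p)*0.502063] = 2.660314
  V(2,2) = exp(-r*dt) * [p*0.502063 + (1-p)*0.000000] = 0.237799
  V(1,0) = exp(-r*dt) * [p*9.609775 + (1-p)*2.660314] = 5.947069
  V(1,1) = exp(-r*dt) * [p*2.660314 + (1-p)*0.237799] = 1.384779
  V(0,0) = exp(-r*dt) * [p*5.947069 + (1-p)*1.384779] = 3.543174


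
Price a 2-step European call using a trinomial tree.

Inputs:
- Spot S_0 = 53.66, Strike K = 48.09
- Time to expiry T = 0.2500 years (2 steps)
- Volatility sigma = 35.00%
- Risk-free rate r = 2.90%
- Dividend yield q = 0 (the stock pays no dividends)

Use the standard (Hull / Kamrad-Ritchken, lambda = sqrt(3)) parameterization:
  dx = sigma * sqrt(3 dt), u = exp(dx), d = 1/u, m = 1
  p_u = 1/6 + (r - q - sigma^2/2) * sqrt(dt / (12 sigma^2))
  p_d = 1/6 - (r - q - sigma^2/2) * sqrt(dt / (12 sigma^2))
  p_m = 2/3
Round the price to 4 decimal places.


dt = T/N = 0.125000; dx = sigma*sqrt(3*dt) = 0.214330
u = exp(dx) = 1.239032; d = 1/u = 0.807082
p_u = 0.157262, p_m = 0.666667, p_d = 0.176071
Discount per step: exp(-r*dt) = 0.996382
Stock lattice S(k, j) with j the centered position index:
  k=0: S(0,+0) = 53.6600
  k=1: S(1,-1) = 43.3080; S(1,+0) = 53.6600; S(1,+1) = 66.4865
  k=2: S(2,-2) = 34.9531; S(2,-1) = 43.3080; S(2,+0) = 53.6600; S(2,+1) = 66.4865; S(2,+2) = 82.3788
Terminal payoffs V(N, j) = max(S_T - K, 0):
  V(2,-2) = 0.000000; V(2,-1) = 0.000000; V(2,+0) = 5.570000; V(2,+1) = 18.396452; V(2,+2) = 34.288835
Backward induction: V(k, j) = exp(-r*dt) * [p_u * V(k+1, j+1) + p_m * V(k+1, j) + p_d * V(k+1, j-1)]
  V(1,-1) = exp(-r*dt) * [p_u*5.570000 + p_m*0.000000 + p_d*0.000000] = 0.872782
  V(1,+0) = exp(-r*dt) * [p_u*18.396452 + p_m*5.570000 + p_d*0.000000] = 6.582498
  V(1,+1) = exp(-r*dt) * [p_u*34.288835 + p_m*18.396452 + p_d*5.570000] = 18.569922
  V(0,+0) = exp(-r*dt) * [p_u*18.569922 + p_m*6.582498 + p_d*0.872782] = 7.435352

Answer: Price = V(0,0) = 7.4354


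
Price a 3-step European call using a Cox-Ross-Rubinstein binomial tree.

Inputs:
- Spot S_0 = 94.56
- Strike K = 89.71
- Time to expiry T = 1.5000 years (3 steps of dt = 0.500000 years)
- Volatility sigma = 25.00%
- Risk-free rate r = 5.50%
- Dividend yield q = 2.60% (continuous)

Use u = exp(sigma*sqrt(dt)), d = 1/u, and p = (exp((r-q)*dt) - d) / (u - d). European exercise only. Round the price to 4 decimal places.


dt = T/N = 0.500000
u = exp(sigma*sqrt(dt)) = 1.193365; d = 1/u = 0.837967
p = (exp((r-q)*dt) - d) / (u - d) = 0.497017
Discount per step: exp(-r*dt) = 0.972875
Stock lattice S(k, i) with i counting down-moves:
  k=0: S(0,0) = 94.5600
  k=1: S(1,0) = 112.8446; S(1,1) = 79.2381
  k=2: S(2,0) = 134.6647; S(2,1) = 94.5600; S(2,2) = 66.3989
  k=3: S(3,0) = 160.7041; S(3,1) = 112.8446; S(3,2) = 79.2381; S(3,3) = 55.6401
Terminal payoffs V(N, i) = max(S_T - K, 0):
  V(3,0) = 70.994076; V(3,1) = 23.134555; V(3,2) = 0.000000; V(3,3) = 0.000000
Backward induction: V(k, i) = exp(-r*dt) * [p * V(k+1, i) + (1-p) * V(k+1, i+1)].
  V(2,0) = exp(-r*dt) * [p*70.994076 + (1-p)*23.134555] = 45.648796
  V(2,1) = exp(-r*dt) * [p*23.134555 + (1-p)*0.000000] = 11.186376
  V(2,2) = exp(-r*dt) * [p*0.000000 + (1-p)*0.000000] = 0.000000
  V(1,0) = exp(-r*dt) * [p*45.648796 + (1-p)*11.186376] = 27.546742
  V(1,1) = exp(-r*dt) * [p*11.186376 + (1-p)*0.000000] = 5.409009
  V(0,0) = exp(-r*dt) * [p*27.546742 + (1-p)*5.409009] = 15.966666

Answer: Price = V(0,0) = 15.9667


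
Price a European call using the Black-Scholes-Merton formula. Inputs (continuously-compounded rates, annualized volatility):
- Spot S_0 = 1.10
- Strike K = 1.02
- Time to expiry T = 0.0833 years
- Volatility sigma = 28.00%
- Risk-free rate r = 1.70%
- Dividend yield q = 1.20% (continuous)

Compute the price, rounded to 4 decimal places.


d1 = (ln(S/K) + (r - q + 0.5*sigma^2) * T) / (sigma * sqrt(T)) = 0.97991090
d2 = d1 - sigma * sqrt(T) = 0.89909803
exp(-rT) = 0.99858490; exp(-qT) = 0.99900090
C = S_0 * exp(-qT) * N(d1) - K * exp(-rT) * N(d2)
N(d1) = 0.83643495; N(d2) = 0.81569978
C = 1.1000 * 0.99900090 * 0.83643495 - 1.0200 * 0.99858490 * 0.81569978 = 0.0883

Answer: Price = 0.0883


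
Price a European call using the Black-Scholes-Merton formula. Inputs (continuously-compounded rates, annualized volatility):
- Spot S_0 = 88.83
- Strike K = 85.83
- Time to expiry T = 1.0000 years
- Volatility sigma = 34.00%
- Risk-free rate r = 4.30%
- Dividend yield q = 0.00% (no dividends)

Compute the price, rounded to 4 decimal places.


d1 = (ln(S/K) + (r - q + 0.5*sigma^2) * T) / (sigma * sqrt(T)) = 0.39751716
d2 = d1 - sigma * sqrt(T) = 0.05751716
exp(-rT) = 0.95791139; exp(-qT) = 1.00000000
C = S_0 * exp(-qT) * N(d1) - K * exp(-rT) * N(d2)
N(d1) = 0.65450693; N(d2) = 0.52293338
C = 88.8300 * 1.00000000 * 0.65450693 - 85.8300 * 0.95791139 * 0.52293338 = 15.1456

Answer: Price = 15.1456


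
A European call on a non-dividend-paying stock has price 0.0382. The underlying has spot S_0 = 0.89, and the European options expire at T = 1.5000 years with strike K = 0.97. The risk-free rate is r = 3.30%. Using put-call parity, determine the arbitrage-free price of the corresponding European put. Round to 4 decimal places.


Put-call parity: C - P = S_0 * exp(-qT) - K * exp(-rT).
S_0 * exp(-qT) = 0.8900 * 1.00000000 = 0.89000000
K * exp(-rT) = 0.9700 * 0.95170516 = 0.92315400
P = C - S*exp(-qT) + K*exp(-rT)
P = 0.0382 - 0.89000000 + 0.92315400 = 0.0714

Answer: Put price = 0.0714


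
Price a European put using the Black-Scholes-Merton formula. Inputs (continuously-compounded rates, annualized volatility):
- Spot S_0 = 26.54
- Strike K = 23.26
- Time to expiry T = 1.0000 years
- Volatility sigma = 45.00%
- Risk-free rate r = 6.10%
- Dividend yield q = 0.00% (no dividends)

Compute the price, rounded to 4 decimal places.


Answer: Price = 2.3641

Derivation:
d1 = (ln(S/K) + (r - q + 0.5*sigma^2) * T) / (sigma * sqrt(T)) = 0.65370640
d2 = d1 - sigma * sqrt(T) = 0.20370640
exp(-rT) = 0.94082324; exp(-qT) = 1.00000000
P = K * exp(-rT) * N(-d2) - S_0 * exp(-qT) * N(-d1)
N(-d1) = 0.25665049; N(-d2) = 0.41929147
P = 23.2600 * 0.94082324 * 0.41929147 - 26.5400 * 1.00000000 * 0.25665049 = 2.3641


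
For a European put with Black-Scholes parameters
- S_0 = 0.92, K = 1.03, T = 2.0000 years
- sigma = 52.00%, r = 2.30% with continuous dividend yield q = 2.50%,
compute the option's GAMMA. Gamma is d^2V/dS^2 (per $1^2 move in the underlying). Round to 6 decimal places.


Answer: Gamma = 0.548824

Derivation:
d1 = 0.2086775306; d2 = -0.5267135219
phi(d1) = 0.3903499287; exp(-qT) = 0.9512294245; exp(-rT) = 0.9550419622
Gamma = exp(-qT) * phi(d1) / (S * sigma * sqrt(T)) = 0.9512294245 * 0.3903499287 / (0.9200 * 0.5200 * 1.4142135624) = 0.548824


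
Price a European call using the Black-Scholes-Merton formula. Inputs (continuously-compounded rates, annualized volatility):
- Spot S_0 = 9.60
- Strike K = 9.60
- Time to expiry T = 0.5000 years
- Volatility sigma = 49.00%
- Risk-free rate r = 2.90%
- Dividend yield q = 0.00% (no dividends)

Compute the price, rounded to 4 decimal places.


Answer: Price = 1.3811

Derivation:
d1 = (ln(S/K) + (r - q + 0.5*sigma^2) * T) / (sigma * sqrt(T)) = 0.21509034
d2 = d1 - sigma * sqrt(T) = -0.13139198
exp(-rT) = 0.98560462; exp(-qT) = 1.00000000
C = S_0 * exp(-qT) * N(d1) - K * exp(-rT) * N(d2)
N(d1) = 0.58515156; N(d2) = 0.44773261
C = 9.6000 * 1.00000000 * 0.58515156 - 9.6000 * 0.98560462 * 0.44773261 = 1.3811


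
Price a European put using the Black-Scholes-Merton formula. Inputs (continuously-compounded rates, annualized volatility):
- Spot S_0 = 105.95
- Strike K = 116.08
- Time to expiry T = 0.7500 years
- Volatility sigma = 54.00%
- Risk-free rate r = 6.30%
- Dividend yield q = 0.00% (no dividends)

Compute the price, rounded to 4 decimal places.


Answer: Price = 22.5029

Derivation:
d1 = (ln(S/K) + (r - q + 0.5*sigma^2) * T) / (sigma * sqrt(T)) = 0.13960688
d2 = d1 - sigma * sqrt(T) = -0.32804684
exp(-rT) = 0.95384891; exp(-qT) = 1.00000000
P = K * exp(-rT) * N(-d2) - S_0 * exp(-qT) * N(-d1)
N(-d1) = 0.44448530; N(-d2) = 0.62856188
P = 116.0800 * 0.95384891 * 0.62856188 - 105.9500 * 1.00000000 * 0.44448530 = 22.5029


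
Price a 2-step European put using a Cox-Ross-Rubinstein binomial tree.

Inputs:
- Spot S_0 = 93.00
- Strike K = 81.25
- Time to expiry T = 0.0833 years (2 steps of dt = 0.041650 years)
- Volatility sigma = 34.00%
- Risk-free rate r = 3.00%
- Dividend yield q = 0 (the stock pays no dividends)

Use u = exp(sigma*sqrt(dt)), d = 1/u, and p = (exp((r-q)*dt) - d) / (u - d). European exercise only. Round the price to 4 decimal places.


Answer: Price = V(0,0) = 0.0775

Derivation:
dt = T/N = 0.041650
u = exp(sigma*sqrt(dt)) = 1.071852; d = 1/u = 0.932964
p = (exp((r-q)*dt) - d) / (u - d) = 0.491662
Discount per step: exp(-r*dt) = 0.998751
Stock lattice S(k, i) with i counting down-moves:
  k=0: S(0,0) = 93.0000
  k=1: S(1,0) = 99.6823; S(1,1) = 86.7657
  k=2: S(2,0) = 106.8447; S(2,1) = 93.0000; S(2,2) = 80.9493
Terminal payoffs V(N, i) = max(K - S_T, 0):
  V(2,0) = 0.000000; V(2,1) = 0.000000; V(2,2) = 0.300716
Backward induction: V(k, i) = exp(-r*dt) * [p * V(k+1, i) + (1-p) * V(k+1, i+1)].
  V(1,0) = exp(-r*dt) * [p*0.000000 + (1-p)*0.000000] = 0.000000
  V(1,1) = exp(-r*dt) * [p*0.000000 + (1-p)*0.300716] = 0.152674
  V(0,0) = exp(-r*dt) * [p*0.000000 + (1-p)*0.152674] = 0.077513


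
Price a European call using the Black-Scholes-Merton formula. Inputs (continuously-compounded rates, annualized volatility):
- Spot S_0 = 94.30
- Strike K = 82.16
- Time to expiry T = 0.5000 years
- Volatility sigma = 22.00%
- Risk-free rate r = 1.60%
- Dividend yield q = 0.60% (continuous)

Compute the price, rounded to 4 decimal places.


d1 = (ln(S/K) + (r - q + 0.5*sigma^2) * T) / (sigma * sqrt(T)) = 0.99581606
d2 = d1 - sigma * sqrt(T) = 0.84025257
exp(-rT) = 0.99203191; exp(-qT) = 0.99700450
C = S_0 * exp(-qT) * N(d1) - K * exp(-rT) * N(d2)
N(d1) = 0.84033024; N(d2) = 0.79961661
C = 94.3000 * 0.99700450 * 0.84033024 - 82.1600 * 0.99203191 * 0.79961661 = 13.8327

Answer: Price = 13.8327


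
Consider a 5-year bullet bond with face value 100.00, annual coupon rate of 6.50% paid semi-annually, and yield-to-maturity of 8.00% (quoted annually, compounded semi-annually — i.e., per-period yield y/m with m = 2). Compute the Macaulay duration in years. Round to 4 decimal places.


Coupon per period c = face * coupon_rate / m = 3.250000
Periods per year m = 2; per-period yield y/m = 0.040000
Number of cashflows N = 10
Cashflows (t years, CF_t, discount factor 1/(1+y/m)^(m*t), PV):
  t = 0.5000: CF_t = 3.250000, DF = 0.961538, PV = 3.125000
  t = 1.0000: CF_t = 3.250000, DF = 0.924556, PV = 3.004808
  t = 1.5000: CF_t = 3.250000, DF = 0.888996, PV = 2.889238
  t = 2.0000: CF_t = 3.250000, DF = 0.854804, PV = 2.778114
  t = 2.5000: CF_t = 3.250000, DF = 0.821927, PV = 2.671263
  t = 3.0000: CF_t = 3.250000, DF = 0.790315, PV = 2.568522
  t = 3.5000: CF_t = 3.250000, DF = 0.759918, PV = 2.469733
  t = 4.0000: CF_t = 3.250000, DF = 0.730690, PV = 2.374743
  t = 4.5000: CF_t = 3.250000, DF = 0.702587, PV = 2.283407
  t = 5.0000: CF_t = 103.250000, DF = 0.675564, PV = 69.752000
Price P = sum_t PV_t = 93.916828
Macaulay numerator sum_t t * PV_t:
  t * PV_t at t = 0.5000: 1.562500
  t * PV_t at t = 1.0000: 3.004808
  t * PV_t at t = 1.5000: 4.333857
  t * PV_t at t = 2.0000: 5.556227
  t * PV_t at t = 2.5000: 6.678158
  t * PV_t at t = 3.0000: 7.705567
  t * PV_t at t = 3.5000: 8.644065
  t * PV_t at t = 4.0000: 9.498973
  t * PV_t at t = 4.5000: 10.275331
  t * PV_t at t = 5.0000: 348.760002
Macaulay duration D = (sum_t t * PV_t) / P = 406.019488 / 93.916828 = 4.323181

Answer: Macaulay duration = 4.3232 years


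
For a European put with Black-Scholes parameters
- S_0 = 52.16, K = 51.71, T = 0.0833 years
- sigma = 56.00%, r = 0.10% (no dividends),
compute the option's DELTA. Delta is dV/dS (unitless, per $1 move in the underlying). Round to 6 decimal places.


d1 = 0.1349381054; d2 = -0.0266876351
phi(d1) = 0.3953267348; exp(-qT) = 1.0000000000; exp(-rT) = 0.9999167035
N(-d1) = 0.4463304057
Delta = -exp(-qT) * N(-d1) = -1.0000000000 * 0.4463304057 = -0.446330

Answer: Delta = -0.446330


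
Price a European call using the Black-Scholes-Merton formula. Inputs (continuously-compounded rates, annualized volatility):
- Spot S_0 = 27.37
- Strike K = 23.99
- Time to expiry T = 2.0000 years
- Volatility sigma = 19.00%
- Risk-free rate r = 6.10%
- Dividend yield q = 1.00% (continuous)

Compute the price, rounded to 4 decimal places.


d1 = (ln(S/K) + (r - q + 0.5*sigma^2) * T) / (sigma * sqrt(T)) = 1.00450267
d2 = d1 - sigma * sqrt(T) = 0.73580209
exp(-rT) = 0.88514837; exp(-qT) = 0.98019867
C = S_0 * exp(-qT) * N(d1) - K * exp(-rT) * N(d2)
N(d1) = 0.84243181; N(d2) = 0.76907443
C = 27.3700 * 0.98019867 * 0.84243181 - 23.9900 * 0.88514837 * 0.76907443 = 6.2697

Answer: Price = 6.2697


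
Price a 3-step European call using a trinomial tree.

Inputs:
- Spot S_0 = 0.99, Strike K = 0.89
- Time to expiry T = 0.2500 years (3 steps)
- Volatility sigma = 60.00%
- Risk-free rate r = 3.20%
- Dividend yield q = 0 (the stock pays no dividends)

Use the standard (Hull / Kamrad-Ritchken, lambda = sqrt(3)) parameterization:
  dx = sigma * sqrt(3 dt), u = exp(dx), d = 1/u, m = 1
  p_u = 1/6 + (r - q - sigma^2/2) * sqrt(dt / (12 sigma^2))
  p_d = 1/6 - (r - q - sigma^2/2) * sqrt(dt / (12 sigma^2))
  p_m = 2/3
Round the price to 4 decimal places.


dt = T/N = 0.083333; dx = sigma*sqrt(3*dt) = 0.300000
u = exp(dx) = 1.349859; d = 1/u = 0.740818
p_u = 0.146111, p_m = 0.666667, p_d = 0.187222
Discount per step: exp(-r*dt) = 0.997337
Stock lattice S(k, j) with j the centered position index:
  k=0: S(0,+0) = 0.9900
  k=1: S(1,-1) = 0.7334; S(1,+0) = 0.9900; S(1,+1) = 1.3364
  k=2: S(2,-2) = 0.5433; S(2,-1) = 0.7334; S(2,+0) = 0.9900; S(2,+1) = 1.3364; S(2,+2) = 1.8039
  k=3: S(3,-3) = 0.4025; S(3,-2) = 0.5433; S(3,-1) = 0.7334; S(3,+0) = 0.9900; S(3,+1) = 1.3364; S(3,+2) = 1.8039; S(3,+3) = 2.4350
Terminal payoffs V(N, j) = max(S_T - K, 0):
  V(3,-3) = 0.000000; V(3,-2) = 0.000000; V(3,-1) = 0.000000; V(3,+0) = 0.100000; V(3,+1) = 0.446360; V(3,+2) = 0.913898; V(3,+3) = 1.545007
Backward induction: V(k, j) = exp(-r*dt) * [p_u * V(k+1, j+1) + p_m * V(k+1, j) + p_d * V(k+1, j-1)]
  V(2,-2) = exp(-r*dt) * [p_u*0.000000 + p_m*0.000000 + p_d*0.000000] = 0.000000
  V(2,-1) = exp(-r*dt) * [p_u*0.100000 + p_m*0.000000 + p_d*0.000000] = 0.014572
  V(2,+0) = exp(-r*dt) * [p_u*0.446360 + p_m*0.100000 + p_d*0.000000] = 0.131534
  V(2,+1) = exp(-r*dt) * [p_u*0.913898 + p_m*0.446360 + p_d*0.100000] = 0.448628
  V(2,+2) = exp(-r*dt) * [p_u*1.545007 + p_m*0.913898 + p_d*0.446360] = 0.916130
  V(1,-1) = exp(-r*dt) * [p_u*0.131534 + p_m*0.014572 + p_d*0.000000] = 0.028856
  V(1,+0) = exp(-r*dt) * [p_u*0.448628 + p_m*0.131534 + p_d*0.014572] = 0.155552
  V(1,+1) = exp(-r*dt) * [p_u*0.916130 + p_m*0.448628 + p_d*0.131534] = 0.456350
  V(0,+0) = exp(-r*dt) * [p_u*0.456350 + p_m*0.155552 + p_d*0.028856] = 0.175313

Answer: Price = V(0,0) = 0.1753


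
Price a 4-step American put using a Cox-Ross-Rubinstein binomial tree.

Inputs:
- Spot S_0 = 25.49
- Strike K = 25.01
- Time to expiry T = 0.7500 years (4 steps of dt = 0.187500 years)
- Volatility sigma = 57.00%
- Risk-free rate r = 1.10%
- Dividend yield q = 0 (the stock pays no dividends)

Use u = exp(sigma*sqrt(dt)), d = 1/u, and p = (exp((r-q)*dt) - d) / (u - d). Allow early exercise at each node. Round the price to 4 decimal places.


Answer: Price = V(0,0) = 4.3649

Derivation:
dt = T/N = 0.187500
u = exp(sigma*sqrt(dt)) = 1.279945; d = 1/u = 0.781283
p = (exp((r-q)*dt) - d) / (u - d) = 0.442747
Discount per step: exp(-r*dt) = 0.997940
Stock lattice S(k, i) with i counting down-moves:
  k=0: S(0,0) = 25.4900
  k=1: S(1,0) = 32.6258; S(1,1) = 19.9149
  k=2: S(2,0) = 41.7592; S(2,1) = 25.4900; S(2,2) = 15.5592
  k=3: S(3,0) = 53.4495; S(3,1) = 32.6258; S(3,2) = 19.9149; S(3,3) = 12.1561
  k=4: S(4,0) = 68.4125; S(4,1) = 41.7592; S(4,2) = 25.4900; S(4,3) = 15.5592; S(4,4) = 9.4974
Terminal payoffs V(N, i) = max(K - S_T, 0):
  V(4,0) = 0.000000; V(4,1) = 0.000000; V(4,2) = 0.000000; V(4,3) = 9.450806; V(4,4) = 15.512608
Backward induction: V(k, i) = exp(-r*dt) * [p * V(k+1, i) + (1-p) * V(k+1, i+1)]; then take max(V_cont, immediate exercise) for American.
  V(3,0) = exp(-r*dt) * [p*0.000000 + (1-p)*0.000000] = 0.000000; exercise = 0.000000; V(3,0) = max -> 0.000000
  V(3,1) = exp(-r*dt) * [p*0.000000 + (1-p)*0.000000] = 0.000000; exercise = 0.000000; V(3,1) = max -> 0.000000
  V(3,2) = exp(-r*dt) * [p*0.000000 + (1-p)*9.450806] = 5.255635; exercise = 5.095084; V(3,2) = max -> 5.255635
  V(3,3) = exp(-r*dt) * [p*9.450806 + (1-p)*15.512608] = 12.802329; exercise = 12.853859; V(3,3) = max -> 12.853859
  V(2,0) = exp(-r*dt) * [p*0.000000 + (1-p)*0.000000] = 0.000000; exercise = 0.000000; V(2,0) = max -> 0.000000
  V(2,1) = exp(-r*dt) * [p*0.000000 + (1-p)*5.255635] = 2.922682; exercise = 0.000000; V(2,1) = max -> 2.922682
  V(2,2) = exp(-r*dt) * [p*5.255635 + (1-p)*12.853859] = 9.470213; exercise = 9.450806; V(2,2) = max -> 9.470213
  V(1,0) = exp(-r*dt) * [p*0.000000 + (1-p)*2.922682] = 1.625317; exercise = 0.000000; V(1,0) = max -> 1.625317
  V(1,1) = exp(-r*dt) * [p*2.922682 + (1-p)*9.470213] = 6.557771; exercise = 5.095084; V(1,1) = max -> 6.557771
  V(0,0) = exp(-r*dt) * [p*1.625317 + (1-p)*6.557771] = 4.364928; exercise = 0.000000; V(0,0) = max -> 4.364928


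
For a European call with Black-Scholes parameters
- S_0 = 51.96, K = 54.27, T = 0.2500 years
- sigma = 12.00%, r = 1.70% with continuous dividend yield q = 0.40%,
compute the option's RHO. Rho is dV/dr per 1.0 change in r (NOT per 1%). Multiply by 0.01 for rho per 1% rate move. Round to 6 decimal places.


Answer: Rho = 3.265588

Derivation:
d1 = -0.6407899379; d2 = -0.7007899379
phi(d1) = 0.3248978657; exp(-qT) = 0.9990004998; exp(-rT) = 0.9957590185
N(d2) = 0.2417170592
Rho = K*T*exp(-rT)*N(d2) = 54.2700 * 0.2500 * 0.9957590185 * 0.2417170592 = 3.265588


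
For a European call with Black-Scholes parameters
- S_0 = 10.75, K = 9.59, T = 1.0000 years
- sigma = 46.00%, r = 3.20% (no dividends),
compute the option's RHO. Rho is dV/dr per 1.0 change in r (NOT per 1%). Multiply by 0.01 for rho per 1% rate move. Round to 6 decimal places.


d1 = 0.5477931863; d2 = 0.0877931863
phi(d1) = 0.3433595189; exp(-qT) = 1.0000000000; exp(-rT) = 0.9685065821
N(d2) = 0.5349794733
Rho = K*T*exp(-rT)*N(d2) = 9.5900 * 1.0000 * 0.9685065821 * 0.5349794733 = 4.968878

Answer: Rho = 4.968878


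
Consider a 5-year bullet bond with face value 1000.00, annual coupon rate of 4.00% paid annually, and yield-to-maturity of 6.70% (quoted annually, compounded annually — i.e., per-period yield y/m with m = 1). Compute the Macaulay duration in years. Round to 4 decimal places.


Answer: Macaulay duration = 4.6037 years

Derivation:
Coupon per period c = face * coupon_rate / m = 40.000000
Periods per year m = 1; per-period yield y/m = 0.067000
Number of cashflows N = 5
Cashflows (t years, CF_t, discount factor 1/(1+y/m)^(m*t), PV):
  t = 1.0000: CF_t = 40.000000, DF = 0.937207, PV = 37.488285
  t = 2.0000: CF_t = 40.000000, DF = 0.878357, PV = 35.134288
  t = 3.0000: CF_t = 40.000000, DF = 0.823203, PV = 32.928105
  t = 4.0000: CF_t = 40.000000, DF = 0.771511, PV = 30.860454
  t = 5.0000: CF_t = 1040.000000, DF = 0.723066, PV = 751.988575
Price P = sum_t PV_t = 888.399706
Macaulay numerator sum_t t * PV_t:
  t * PV_t at t = 1.0000: 37.488285
  t * PV_t at t = 2.0000: 70.268575
  t * PV_t at t = 3.0000: 98.784314
  t * PV_t at t = 4.0000: 123.441817
  t * PV_t at t = 5.0000: 3759.942873
Macaulay duration D = (sum_t t * PV_t) / P = 4089.925864 / 888.399706 = 4.603700


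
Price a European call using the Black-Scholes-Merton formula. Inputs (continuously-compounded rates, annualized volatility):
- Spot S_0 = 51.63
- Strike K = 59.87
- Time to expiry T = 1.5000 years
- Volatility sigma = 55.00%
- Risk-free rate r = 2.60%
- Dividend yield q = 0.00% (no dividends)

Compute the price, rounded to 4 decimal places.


d1 = (ln(S/K) + (r - q + 0.5*sigma^2) * T) / (sigma * sqrt(T)) = 0.17488222
d2 = d1 - sigma * sqrt(T) = -0.49872746
exp(-rT) = 0.96175071; exp(-qT) = 1.00000000
C = S_0 * exp(-qT) * N(d1) - K * exp(-rT) * N(d2)
N(d1) = 0.56941391; N(d2) = 0.30898570
C = 51.6300 * 1.00000000 * 0.56941391 - 59.8700 * 0.96175071 * 0.30898570 = 11.6074

Answer: Price = 11.6074


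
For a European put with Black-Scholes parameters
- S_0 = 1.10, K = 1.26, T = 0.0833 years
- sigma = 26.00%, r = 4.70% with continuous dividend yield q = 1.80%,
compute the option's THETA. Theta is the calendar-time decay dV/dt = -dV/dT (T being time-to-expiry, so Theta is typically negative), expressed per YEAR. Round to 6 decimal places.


d1 = -1.7399972309; d2 = -1.8150377533
phi(d1) = 0.0877964936; exp(-qT) = 0.9985017235; exp(-rT) = 0.9960925540
Theta = -S*exp(-qT)*phi(d1)*sigma/(2*sqrt(T)) + r*K*exp(-rT)*N(-d2) - q*S*exp(-qT)*N(-d1)
N(-d1) = 0.9590702479; N(-d2) = 0.9652409461; sqrt(T) = 0.2886173938
Term 1 = -1.1000 * 0.9985017235 * 0.0877964936 * 0.2600 / (2 * 0.2886173938) = -0.0434349701
Term 2 = 0.0470 * 1.2600 * 0.9960925540 * 0.9652409461 = 0.0569382131
Term 3 = -0.0180 * 1.1000 * 0.9985017235 * 0.9590702479 = -0.0189611393
Theta = -0.0434349701 + (0.0569382131) + (-0.0189611393) = -0.005458

Answer: Theta = -0.005458


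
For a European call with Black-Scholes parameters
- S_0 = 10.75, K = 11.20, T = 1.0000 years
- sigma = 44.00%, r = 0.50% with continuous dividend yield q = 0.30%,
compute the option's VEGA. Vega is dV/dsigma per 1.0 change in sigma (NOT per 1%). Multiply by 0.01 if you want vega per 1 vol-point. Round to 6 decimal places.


d1 = 0.1313454006; d2 = -0.3086545994
phi(d1) = 0.3955158802; exp(-qT) = 0.9970044955; exp(-rT) = 0.9950124792
Vega = S * exp(-qT) * phi(d1) * sqrt(T) = 10.7500 * 0.9970044955 * 0.3955158802 * 1.0000000000 = 4.239059

Answer: Vega = 4.239059


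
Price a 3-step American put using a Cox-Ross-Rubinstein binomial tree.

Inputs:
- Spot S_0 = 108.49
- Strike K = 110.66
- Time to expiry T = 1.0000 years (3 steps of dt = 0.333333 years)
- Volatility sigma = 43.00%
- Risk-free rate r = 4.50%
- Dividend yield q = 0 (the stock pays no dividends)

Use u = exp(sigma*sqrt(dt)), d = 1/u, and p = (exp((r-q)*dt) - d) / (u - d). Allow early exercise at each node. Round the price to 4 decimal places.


Answer: Price = V(0,0) = 18.8259

Derivation:
dt = T/N = 0.333333
u = exp(sigma*sqrt(dt)) = 1.281794; d = 1/u = 0.780157
p = (exp((r-q)*dt) - d) / (u - d) = 0.468379
Discount per step: exp(-r*dt) = 0.985112
Stock lattice S(k, i) with i counting down-moves:
  k=0: S(0,0) = 108.4900
  k=1: S(1,0) = 139.0618; S(1,1) = 84.6392
  k=2: S(2,0) = 178.2486; S(2,1) = 108.4900; S(2,2) = 66.0318
  k=3: S(3,0) = 228.4780; S(3,1) = 139.0618; S(3,2) = 84.6392; S(3,3) = 51.5152
Terminal payoffs V(N, i) = max(K - S_T, 0):
  V(3,0) = 0.000000; V(3,1) = 0.000000; V(3,2) = 26.020811; V(3,3) = 59.144839
Backward induction: V(k, i) = exp(-r*dt) * [p * V(k+1, i) + (1-p) * V(k+1, i+1)]; then take max(V_cont, immediate exercise) for American.
  V(2,0) = exp(-r*dt) * [p*0.000000 + (1-p)*0.000000] = 0.000000; exercise = 0.000000; V(2,0) = max -> 0.000000
  V(2,1) = exp(-r*dt) * [p*0.000000 + (1-p)*26.020811] = 13.627256; exercise = 2.170000; V(2,1) = max -> 13.627256
  V(2,2) = exp(-r*dt) * [p*26.020811 + (1-p)*59.144839] = 42.980666; exercise = 44.628178; V(2,2) = max -> 44.628178
  V(1,0) = exp(-r*dt) * [p*0.000000 + (1-p)*13.627256] = 7.136677; exercise = 0.000000; V(1,0) = max -> 7.136677
  V(1,1) = exp(-r*dt) * [p*13.627256 + (1-p)*44.628178] = 29.659744; exercise = 26.020811; V(1,1) = max -> 29.659744
  V(0,0) = exp(-r*dt) * [p*7.136677 + (1-p)*29.659744] = 18.825892; exercise = 2.170000; V(0,0) = max -> 18.825892


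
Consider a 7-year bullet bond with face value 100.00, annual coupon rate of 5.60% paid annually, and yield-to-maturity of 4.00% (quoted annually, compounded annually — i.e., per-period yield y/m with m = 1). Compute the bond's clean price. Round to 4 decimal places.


Coupon per period c = face * coupon_rate / m = 5.600000
Periods per year m = 1; per-period yield y/m = 0.040000
Number of cashflows N = 7
Cashflows (t years, CF_t, discount factor 1/(1+y/m)^(m*t), PV):
  t = 1.0000: CF_t = 5.600000, DF = 0.961538, PV = 5.384615
  t = 2.0000: CF_t = 5.600000, DF = 0.924556, PV = 5.177515
  t = 3.0000: CF_t = 5.600000, DF = 0.888996, PV = 4.978380
  t = 4.0000: CF_t = 5.600000, DF = 0.854804, PV = 4.786903
  t = 5.0000: CF_t = 5.600000, DF = 0.821927, PV = 4.602792
  t = 6.0000: CF_t = 5.600000, DF = 0.790315, PV = 4.425761
  t = 7.0000: CF_t = 105.600000, DF = 0.759918, PV = 80.247321
Price P = sum_t PV_t = 109.603287

Answer: Price = 109.6033


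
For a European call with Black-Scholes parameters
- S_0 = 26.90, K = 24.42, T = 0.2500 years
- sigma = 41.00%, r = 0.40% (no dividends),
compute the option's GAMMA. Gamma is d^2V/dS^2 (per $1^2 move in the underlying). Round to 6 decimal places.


Answer: Gamma = 0.061173

Derivation:
d1 = 0.5792015509; d2 = 0.3742015509
phi(d1) = 0.3373360207; exp(-qT) = 1.0000000000; exp(-rT) = 0.9990004998
Gamma = exp(-qT) * phi(d1) / (S * sigma * sqrt(T)) = 1.0000000000 * 0.3373360207 / (26.9000 * 0.4100 * 0.5000000000) = 0.061173


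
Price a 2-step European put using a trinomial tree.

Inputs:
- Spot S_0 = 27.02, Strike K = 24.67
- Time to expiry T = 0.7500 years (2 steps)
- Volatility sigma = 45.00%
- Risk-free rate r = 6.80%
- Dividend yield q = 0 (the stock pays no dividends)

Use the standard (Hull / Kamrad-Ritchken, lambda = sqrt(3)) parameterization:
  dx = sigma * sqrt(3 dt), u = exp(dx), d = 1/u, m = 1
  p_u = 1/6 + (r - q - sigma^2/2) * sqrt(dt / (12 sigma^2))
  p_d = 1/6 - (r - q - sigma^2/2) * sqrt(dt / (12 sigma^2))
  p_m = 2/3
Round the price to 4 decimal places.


Answer: Price = V(0,0) = 2.2382

Derivation:
dt = T/N = 0.375000; dx = sigma*sqrt(3*dt) = 0.477297
u = exp(dx) = 1.611712; d = 1/u = 0.620458
p_u = 0.153605, p_m = 0.666667, p_d = 0.179729
Discount per step: exp(-r*dt) = 0.974822
Stock lattice S(k, j) with j the centered position index:
  k=0: S(0,+0) = 27.0200
  k=1: S(1,-1) = 16.7648; S(1,+0) = 27.0200; S(1,+1) = 43.5485
  k=2: S(2,-2) = 10.4018; S(2,-1) = 16.7648; S(2,+0) = 27.0200; S(2,+1) = 43.5485; S(2,+2) = 70.1876
Terminal payoffs V(N, j) = max(K - S_T, 0):
  V(2,-2) = 14.268155; V(2,-1) = 7.905220; V(2,+0) = 0.000000; V(2,+1) = 0.000000; V(2,+2) = 0.000000
Backward induction: V(k, j) = exp(-r*dt) * [p_u * V(k+1, j+1) + p_m * V(k+1, j) + p_d * V(k+1, j-1)]
  V(1,-1) = exp(-r*dt) * [p_u*0.000000 + p_m*7.905220 + p_d*14.268155] = 7.637286
  V(1,+0) = exp(-r*dt) * [p_u*0.000000 + p_m*0.000000 + p_d*7.905220] = 1.385021
  V(1,+1) = exp(-r*dt) * [p_u*0.000000 + p_m*0.000000 + p_d*0.000000] = 0.000000
  V(0,+0) = exp(-r*dt) * [p_u*0.000000 + p_m*1.385021 + p_d*7.637286] = 2.238178


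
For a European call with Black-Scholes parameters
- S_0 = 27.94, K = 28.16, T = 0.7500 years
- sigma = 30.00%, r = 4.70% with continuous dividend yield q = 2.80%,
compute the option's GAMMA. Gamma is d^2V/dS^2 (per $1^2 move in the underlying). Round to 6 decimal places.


Answer: Gamma = 0.053177

Derivation:
d1 = 0.1545636820; d2 = -0.1052439391
phi(d1) = 0.3942052765; exp(-qT) = 0.9792189646; exp(-rT) = 0.9653640451
Gamma = exp(-qT) * phi(d1) / (S * sigma * sqrt(T)) = 0.9792189646 * 0.3942052765 / (27.9400 * 0.3000 * 0.8660254038) = 0.053177


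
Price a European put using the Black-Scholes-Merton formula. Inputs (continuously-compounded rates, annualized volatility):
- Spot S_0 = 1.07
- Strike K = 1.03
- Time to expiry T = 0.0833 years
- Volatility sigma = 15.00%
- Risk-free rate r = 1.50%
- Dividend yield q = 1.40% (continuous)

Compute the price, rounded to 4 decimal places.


Answer: Price = 0.0047

Derivation:
d1 = (ln(S/K) + (r - q + 0.5*sigma^2) * T) / (sigma * sqrt(T)) = 0.90362471
d2 = d1 - sigma * sqrt(T) = 0.86033210
exp(-rT) = 0.99875128; exp(-qT) = 0.99883448
P = K * exp(-rT) * N(-d2) - S_0 * exp(-qT) * N(-d1)
N(-d1) = 0.18309722; N(-d2) = 0.19480300
P = 1.0300 * 0.99875128 * 0.19480300 - 1.0700 * 0.99883448 * 0.18309722 = 0.0047


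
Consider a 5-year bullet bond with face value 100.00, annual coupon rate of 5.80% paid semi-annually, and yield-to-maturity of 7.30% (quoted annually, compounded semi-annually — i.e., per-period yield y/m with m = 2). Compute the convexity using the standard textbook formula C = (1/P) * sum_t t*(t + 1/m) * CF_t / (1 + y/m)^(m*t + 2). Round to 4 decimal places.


Answer: Convexity = 21.4701

Derivation:
Coupon per period c = face * coupon_rate / m = 2.900000
Periods per year m = 2; per-period yield y/m = 0.036500
Number of cashflows N = 10
Cashflows (t years, CF_t, discount factor 1/(1+y/m)^(m*t), PV):
  t = 0.5000: CF_t = 2.900000, DF = 0.964785, PV = 2.797877
  t = 1.0000: CF_t = 2.900000, DF = 0.930811, PV = 2.699351
  t = 1.5000: CF_t = 2.900000, DF = 0.898033, PV = 2.604294
  t = 2.0000: CF_t = 2.900000, DF = 0.866409, PV = 2.512585
  t = 2.5000: CF_t = 2.900000, DF = 0.835898, PV = 2.424105
  t = 3.0000: CF_t = 2.900000, DF = 0.806462, PV = 2.338741
  t = 3.5000: CF_t = 2.900000, DF = 0.778063, PV = 2.256383
  t = 4.0000: CF_t = 2.900000, DF = 0.750664, PV = 2.176925
  t = 4.5000: CF_t = 2.900000, DF = 0.724230, PV = 2.100266
  t = 5.0000: CF_t = 102.900000, DF = 0.698726, PV = 71.898911
Price P = sum_t PV_t = 93.809439
Convexity numerator sum_t t*(t + 1/m) * CF_t / (1+y/m)^(m*t + 2):
  t = 0.5000: term = 1.302147
  t = 1.0000: term = 3.768878
  t = 1.5000: term = 7.272316
  t = 2.0000: term = 11.693706
  t = 2.5000: term = 16.922874
  t = 3.0000: term = 22.857717
  t = 3.5000: term = 29.403720
  t = 4.0000: term = 36.473500
  t = 4.5000: term = 43.986372
  t = 5.0000: term = 1840.417658
Convexity = (1/P) * sum = 2014.098886 / 93.809439 = 21.470109


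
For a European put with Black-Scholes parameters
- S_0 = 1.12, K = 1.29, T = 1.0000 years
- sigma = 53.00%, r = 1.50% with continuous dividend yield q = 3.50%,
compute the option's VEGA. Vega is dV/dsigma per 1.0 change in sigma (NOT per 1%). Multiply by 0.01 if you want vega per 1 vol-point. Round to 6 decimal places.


d1 = -0.0393651567; d2 = -0.5693651567
phi(d1) = 0.3986332965; exp(-qT) = 0.9656054163; exp(-rT) = 0.9851119396
Vega = S * exp(-qT) * phi(d1) * sqrt(T) = 1.1200 * 0.9656054163 * 0.3986332965 * 1.0000000000 = 0.431113

Answer: Vega = 0.431113


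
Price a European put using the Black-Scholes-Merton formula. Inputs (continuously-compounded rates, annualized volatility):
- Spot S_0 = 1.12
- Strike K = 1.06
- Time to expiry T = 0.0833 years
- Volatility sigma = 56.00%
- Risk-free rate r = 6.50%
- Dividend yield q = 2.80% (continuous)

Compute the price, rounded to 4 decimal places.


Answer: Price = 0.0428

Derivation:
d1 = (ln(S/K) + (r - q + 0.5*sigma^2) * T) / (sigma * sqrt(T)) = 0.44054441
d2 = d1 - sigma * sqrt(T) = 0.27891867
exp(-rT) = 0.99460013; exp(-qT) = 0.99767032
P = K * exp(-rT) * N(-d2) - S_0 * exp(-qT) * N(-d1)
N(-d1) = 0.32977143; N(-d2) = 0.39015362
P = 1.0600 * 0.99460013 * 0.39015362 - 1.1200 * 0.99767032 * 0.32977143 = 0.0428


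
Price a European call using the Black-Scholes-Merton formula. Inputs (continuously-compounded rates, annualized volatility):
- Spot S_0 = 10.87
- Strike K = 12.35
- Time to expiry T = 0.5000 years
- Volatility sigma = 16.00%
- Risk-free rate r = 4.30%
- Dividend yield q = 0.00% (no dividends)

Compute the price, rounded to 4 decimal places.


d1 = (ln(S/K) + (r - q + 0.5*sigma^2) * T) / (sigma * sqrt(T)) = -0.88166813
d2 = d1 - sigma * sqrt(T) = -0.99480521
exp(-rT) = 0.97872948; exp(-qT) = 1.00000000
C = S_0 * exp(-qT) * N(d1) - K * exp(-rT) * N(d2)
N(d1) = 0.18897815; N(d2) = 0.15991551
C = 10.8700 * 1.00000000 * 0.18897815 - 12.3500 * 0.97872948 * 0.15991551 = 0.1212

Answer: Price = 0.1212


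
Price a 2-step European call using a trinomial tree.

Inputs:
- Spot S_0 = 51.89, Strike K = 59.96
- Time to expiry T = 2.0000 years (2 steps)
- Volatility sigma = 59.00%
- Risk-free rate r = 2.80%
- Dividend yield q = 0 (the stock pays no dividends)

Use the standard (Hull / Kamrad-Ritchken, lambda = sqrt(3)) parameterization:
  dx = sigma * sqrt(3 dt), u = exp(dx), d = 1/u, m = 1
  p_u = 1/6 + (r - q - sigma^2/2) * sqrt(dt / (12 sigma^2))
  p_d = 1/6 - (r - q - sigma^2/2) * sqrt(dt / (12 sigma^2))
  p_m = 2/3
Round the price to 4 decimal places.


dt = T/N = 1.000000; dx = sigma*sqrt(3*dt) = 1.021910
u = exp(dx) = 2.778497; d = 1/u = 0.359907
p_u = 0.095207, p_m = 0.666667, p_d = 0.238126
Discount per step: exp(-r*dt) = 0.972388
Stock lattice S(k, j) with j the centered position index:
  k=0: S(0,+0) = 51.8900
  k=1: S(1,-1) = 18.6756; S(1,+0) = 51.8900; S(1,+1) = 144.1762
  k=2: S(2,-2) = 6.7215; S(2,-1) = 18.6756; S(2,+0) = 51.8900; S(2,+1) = 144.1762; S(2,+2) = 400.5930
Terminal payoffs V(N, j) = max(S_T - K, 0):
  V(2,-2) = 0.000000; V(2,-1) = 0.000000; V(2,+0) = 0.000000; V(2,+1) = 84.216187; V(2,+2) = 340.633039
Backward induction: V(k, j) = exp(-r*dt) * [p_u * V(k+1, j+1) + p_m * V(k+1, j) + p_d * V(k+1, j-1)]
  V(1,-1) = exp(-r*dt) * [p_u*0.000000 + p_m*0.000000 + p_d*0.000000] = 0.000000
  V(1,+0) = exp(-r*dt) * [p_u*84.216187 + p_m*0.000000 + p_d*0.000000] = 7.796609
  V(1,+1) = exp(-r*dt) * [p_u*340.633039 + p_m*84.216187 + p_d*0.000000] = 86.129192
  V(0,+0) = exp(-r*dt) * [p_u*86.129192 + p_m*7.796609 + p_d*0.000000] = 13.027933

Answer: Price = V(0,0) = 13.0279


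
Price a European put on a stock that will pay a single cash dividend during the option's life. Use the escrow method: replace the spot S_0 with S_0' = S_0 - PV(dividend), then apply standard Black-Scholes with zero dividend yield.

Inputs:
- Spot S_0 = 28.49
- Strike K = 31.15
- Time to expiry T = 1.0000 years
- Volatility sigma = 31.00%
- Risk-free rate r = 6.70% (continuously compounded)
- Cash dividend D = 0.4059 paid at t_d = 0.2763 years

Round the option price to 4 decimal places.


PV(D) = D * exp(-r * t_d) = 0.4059 * 0.98165820 = 0.39845506
S_0' = S_0 - PV(D) = 28.4900 - 0.39845506 = 28.09154494
d1 = (ln(S_0'/K) + (r + sigma^2/2)*T) / (sigma*sqrt(T)) = 0.03775611
d2 = d1 - sigma*sqrt(T) = -0.27224389
exp(-rT) = 0.93519520
N(-d1) = 0.48494107; N(-d2) = 0.60728275
P = K * exp(-rT) * N(-d2) - S_0' * N(-d1) = 31.1500 * 0.93519520 * 0.60728275 - 28.09154494 * 0.48494107 = 4.0682

Answer: Price = 4.0682


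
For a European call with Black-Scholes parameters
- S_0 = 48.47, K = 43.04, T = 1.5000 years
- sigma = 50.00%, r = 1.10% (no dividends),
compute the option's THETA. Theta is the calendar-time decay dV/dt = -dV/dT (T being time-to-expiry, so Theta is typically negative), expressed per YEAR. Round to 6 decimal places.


Answer: Theta = -3.652090

Derivation:
d1 = 0.5271549064; d2 = -0.0852175293
phi(d1) = 0.3471894506; exp(-qT) = 1.0000000000; exp(-rT) = 0.9836353794
Theta = -S*exp(-qT)*phi(d1)*sigma/(2*sqrt(T)) - r*K*exp(-rT)*N(d2) + q*S*exp(-qT)*N(d1)
N(d1) = 0.7009569898; N(d2) = 0.4660442274; sqrt(T) = 1.2247448714
Term 1 = -48.4700 * 1.0000000000 * 0.3471894506 * 0.5000 / (2 * 1.2247448714) = -3.4350567746
Term 2 = -0.0110 * 43.0400 * 0.9836353794 * 0.4660442274 = -0.2170332240
Term 3 = 0 (no dividend yield, q = 0)
Theta = -3.4350567746 + (-0.2170332240) + (0.0000000000) = -3.652090


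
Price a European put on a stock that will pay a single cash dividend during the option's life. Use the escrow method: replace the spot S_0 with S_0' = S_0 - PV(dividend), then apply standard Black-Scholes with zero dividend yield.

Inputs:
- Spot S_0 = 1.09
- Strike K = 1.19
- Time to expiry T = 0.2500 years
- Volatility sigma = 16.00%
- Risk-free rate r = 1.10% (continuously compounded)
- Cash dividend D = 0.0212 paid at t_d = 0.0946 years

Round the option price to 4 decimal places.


PV(D) = D * exp(-r * t_d) = 0.0212 * 0.99895994 = 0.02117795
S_0' = S_0 - PV(D) = 1.0900 - 0.02117795 = 1.06882205
d1 = (ln(S_0'/K) + (r + sigma^2/2)*T) / (sigma*sqrt(T)) = -1.26807692
d2 = d1 - sigma*sqrt(T) = -1.34807692
exp(-rT) = 0.99725378
N(-d1) = 0.89761476; N(-d2) = 0.91118318
P = K * exp(-rT) * N(-d2) - S_0' * N(-d1) = 1.1900 * 0.99725378 * 0.91118318 - 1.06882205 * 0.89761476 = 0.1219

Answer: Price = 0.1219
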